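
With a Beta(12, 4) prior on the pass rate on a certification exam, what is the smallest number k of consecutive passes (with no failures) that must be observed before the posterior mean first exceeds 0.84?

After k passes and 0 failures the posterior is Beta(12+k, 4), with mean (12+k)/(12+4+k).
Set (12+k)/(16+k) > 0.84 and solve: k > (0.84·16 − 12)/(1 − 0.84) = 9.000.
The smallest integer exceeding 9.000 is 10.

k = 10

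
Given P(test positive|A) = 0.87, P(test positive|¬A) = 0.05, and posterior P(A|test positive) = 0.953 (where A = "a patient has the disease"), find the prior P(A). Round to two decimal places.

P(A) = 0.54

Bayes' rule in odds form gives O(A|E) = O(A)·[P(E|A)/P(E|¬A)], hence O(A) = O(A|E)/LR.
Posterior odds = 0.953/(1−0.953) = 20.2766. LR = 0.87/0.05 = 17.4000.
Prior odds = 20.2766/17.4000 = 1.1653, so P(A) = 1.1653/(1+1.1653) ≈ 0.54.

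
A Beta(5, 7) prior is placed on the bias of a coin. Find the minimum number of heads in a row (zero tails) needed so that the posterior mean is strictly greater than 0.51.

After k heads and 0 tails the posterior is Beta(5+k, 7), with mean (5+k)/(5+7+k).
Set (5+k)/(12+k) > 0.51 and solve: k > (0.51·12 − 5)/(1 − 0.51) = 2.286.
The smallest integer exceeding 2.286 is 3.

k = 3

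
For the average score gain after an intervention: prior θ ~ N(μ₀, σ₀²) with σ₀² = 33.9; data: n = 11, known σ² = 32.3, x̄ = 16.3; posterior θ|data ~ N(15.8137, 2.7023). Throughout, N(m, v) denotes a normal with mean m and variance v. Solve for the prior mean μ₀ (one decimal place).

The posterior mean is a precision-weighted average: μ_n = (τ₀μ₀ + τ_data·x̄)/(τ₀+τ_data), with τ₀=1/σ₀² and τ_data=n/σ².
Here τ₀ = 1/33.9 = 0.029499 and τ_data = 11/32.3 = 0.340557, so τ_n = 0.370056.
Rearranging for μ₀: μ₀ = (μ_n·τ_n − τ_data·x̄)/τ₀ = (15.8137·0.370056 − 0.340557·16.3) / 0.029499 = 0.300875/0.029499 ≈ 10.2.

μ₀ = 10.2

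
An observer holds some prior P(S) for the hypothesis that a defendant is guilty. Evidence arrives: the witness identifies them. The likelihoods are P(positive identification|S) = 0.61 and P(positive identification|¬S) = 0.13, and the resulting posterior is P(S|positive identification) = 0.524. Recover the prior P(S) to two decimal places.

P(S) = 0.19

Bayes' rule in odds form gives O(S|E) = O(S)·[P(E|S)/P(E|¬S)], hence O(S) = O(S|E)/LR.
Posterior odds = 0.524/(1−0.524) = 1.1008. LR = 0.61/0.13 = 4.6923.
Prior odds = 1.1008/4.6923 = 0.2346, so P(S) = 0.2346/(1+0.2346) ≈ 0.19.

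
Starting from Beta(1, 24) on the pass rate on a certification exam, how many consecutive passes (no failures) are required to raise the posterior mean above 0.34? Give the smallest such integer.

k = 12

After k passes and 0 failures the posterior is Beta(1+k, 24), with mean (1+k)/(1+24+k).
Set (1+k)/(25+k) > 0.34 and solve: k > (0.34·25 − 1)/(1 − 0.34) = 11.364.
The smallest integer exceeding 11.364 is 12, and checking k=12: (13)/(37) = 0.3514 > 0.34.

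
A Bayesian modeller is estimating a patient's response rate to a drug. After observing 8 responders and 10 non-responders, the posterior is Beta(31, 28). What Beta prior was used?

Beta is conjugate to the binomial likelihood: posterior = Beta(a+s, b+f).
Subtract the data counts: 31−8=23, 28−10=18.

Beta(23, 18)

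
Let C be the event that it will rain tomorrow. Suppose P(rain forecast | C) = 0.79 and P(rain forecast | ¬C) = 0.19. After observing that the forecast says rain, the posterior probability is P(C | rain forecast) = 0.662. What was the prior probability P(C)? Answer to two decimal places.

P(C) = 0.32

Bayes' rule in odds form gives O(C|E) = O(C)·[P(E|C)/P(E|¬C)], hence O(C) = O(C|E)/LR.
Posterior odds = 0.662/(1−0.662) = 1.9586. LR = 0.79/0.19 = 4.1579.
Prior odds = 1.9586/4.1579 = 0.4711, so P(C) = 0.4711/(1+0.4711) ≈ 0.32.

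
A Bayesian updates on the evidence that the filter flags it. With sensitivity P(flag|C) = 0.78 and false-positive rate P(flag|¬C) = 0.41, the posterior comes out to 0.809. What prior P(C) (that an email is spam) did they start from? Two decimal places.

P(C) = 0.69

Bayes' rule in odds form gives O(C|E) = O(C)·[P(E|C)/P(E|¬C)], hence O(C) = O(C|E)/LR.
Posterior odds = 0.809/(1−0.809) = 4.2356. LR = 0.78/0.41 = 1.9024.
Prior odds = 4.2356/1.9024 = 2.2265, so P(C) = 2.2265/(1+2.2265) ≈ 0.69.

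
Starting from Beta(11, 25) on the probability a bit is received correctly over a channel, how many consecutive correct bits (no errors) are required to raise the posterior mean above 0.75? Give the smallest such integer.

After k correct bits and 0 errors the posterior is Beta(11+k, 25), with mean (11+k)/(11+25+k).
Set (11+k)/(36+k) > 0.75 and solve: k > (0.75·36 − 11)/(1 − 0.75) = 64.000.
The smallest integer exceeding 64.000 is 65.

k = 65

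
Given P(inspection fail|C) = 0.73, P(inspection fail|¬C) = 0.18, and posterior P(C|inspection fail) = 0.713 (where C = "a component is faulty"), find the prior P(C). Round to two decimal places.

Bayes' rule in odds form gives O(C|E) = O(C)·[P(E|C)/P(E|¬C)], hence O(C) = O(C|E)/LR.
Posterior odds = 0.713/(1−0.713) = 2.4843. LR = 0.73/0.18 = 4.0556.
Prior odds = 2.4843/4.0556 = 0.6126, so P(C) = 0.6126/(1+0.6126) ≈ 0.38.

P(C) = 0.38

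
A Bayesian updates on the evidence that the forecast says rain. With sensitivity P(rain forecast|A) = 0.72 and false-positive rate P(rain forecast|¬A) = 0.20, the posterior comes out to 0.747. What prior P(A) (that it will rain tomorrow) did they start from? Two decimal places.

Bayes' rule in odds form gives O(A|E) = O(A)·[P(E|A)/P(E|¬A)], hence O(A) = O(A|E)/LR.
Posterior odds = 0.747/(1−0.747) = 2.9526. LR = 0.72/0.20 = 3.6000.
Prior odds = 2.9526/3.6000 = 0.8202, so P(A) = 0.8202/(1+0.8202) ≈ 0.45.

P(A) = 0.45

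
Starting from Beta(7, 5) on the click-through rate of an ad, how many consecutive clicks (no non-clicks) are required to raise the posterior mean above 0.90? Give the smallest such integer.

After k clicks and 0 non-clicks the posterior is Beta(7+k, 5), with mean (7+k)/(7+5+k).
Set (7+k)/(12+k) > 0.90 and solve: k > (0.90·12 − 7)/(1 − 0.90) = 38.000.
The smallest integer exceeding 38.000 is 39.

k = 39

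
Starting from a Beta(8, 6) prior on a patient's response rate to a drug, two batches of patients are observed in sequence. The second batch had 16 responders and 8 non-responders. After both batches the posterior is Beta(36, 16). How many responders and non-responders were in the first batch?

12 responders and 2 non-responders

Sequential conjugate updates are equivalent to a single update on the pooled data, so total successes = posterior α − prior α and total failures = posterior β − prior β.
Total across both batches: 36−8=28 responders, 16−6=10 non-responders.
Subtract the second batch: 28−16=12 responders and 10−8=2 non-responders.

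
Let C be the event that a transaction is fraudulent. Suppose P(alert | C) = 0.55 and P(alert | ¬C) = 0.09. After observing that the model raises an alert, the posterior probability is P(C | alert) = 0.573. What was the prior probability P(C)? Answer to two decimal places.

P(C) = 0.18

In odds form, posterior odds = prior odds × likelihood ratio, so prior odds = posterior odds ÷ LR.
Posterior odds = 0.573/(1−0.573) = 1.3419. LR = 0.55/0.09 = 6.1111.
Prior odds = 1.3419/6.1111 = 0.2196, so P(C) = 0.2196/(1+0.2196) ≈ 0.18.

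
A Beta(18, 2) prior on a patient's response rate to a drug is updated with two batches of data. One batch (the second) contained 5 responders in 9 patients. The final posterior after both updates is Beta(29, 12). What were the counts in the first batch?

Sequential conjugate updates are equivalent to a single update on the pooled data, so total successes = posterior α − prior α and total failures = posterior β − prior β.
Total across both batches: 29−18=11 responders, 12−2=10 non-responders.
Subtract the second batch: 11−5=6 responders and 10−4=6 non-responders.

6 responders and 6 non-responders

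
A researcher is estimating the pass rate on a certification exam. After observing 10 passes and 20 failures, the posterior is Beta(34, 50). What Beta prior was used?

Beta(24, 30)

Under Beta–binomial conjugacy the posterior parameters are (α+s, β+f).
Subtract the data counts: 34−10=24, 50−20=30.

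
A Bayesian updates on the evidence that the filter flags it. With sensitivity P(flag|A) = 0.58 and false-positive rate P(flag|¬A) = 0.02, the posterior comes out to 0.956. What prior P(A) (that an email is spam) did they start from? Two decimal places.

In odds form, posterior odds = prior odds × likelihood ratio, so prior odds = posterior odds ÷ LR.
Posterior odds = 0.956/(1−0.956) = 21.7273. LR = 0.58/0.02 = 29.0000.
Prior odds = 21.7273/29.0000 = 0.7492, so P(A) = 0.7492/(1+0.7492) ≈ 0.43.

P(A) = 0.43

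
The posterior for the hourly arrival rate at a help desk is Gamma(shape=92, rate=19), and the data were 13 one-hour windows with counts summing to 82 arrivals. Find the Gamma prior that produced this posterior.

Gamma(shape=10, rate=6)

Gamma–Poisson conjugacy: posterior shape = α + Σxᵢ, posterior rate = β + n.
So α = 92 − 82 = 10 and β = 19 − 13 = 6.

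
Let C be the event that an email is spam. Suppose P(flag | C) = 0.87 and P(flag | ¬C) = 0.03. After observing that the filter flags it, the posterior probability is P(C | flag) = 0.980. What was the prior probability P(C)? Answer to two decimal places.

Bayes' rule in odds form gives O(C|E) = O(C)·[P(E|C)/P(E|¬C)], hence O(C) = O(C|E)/LR.
Posterior odds = 0.980/(1−0.980) = 49.0000. LR = 0.87/0.03 = 29.0000.
Prior odds = 49.0000/29.0000 = 1.6897, so P(C) = 1.6897/(1+1.6897) ≈ 0.63.

P(C) = 0.63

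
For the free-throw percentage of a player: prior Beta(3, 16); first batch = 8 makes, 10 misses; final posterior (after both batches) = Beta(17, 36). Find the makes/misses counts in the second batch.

Because Beta–binomial updating is additive in the counts, the combined data contributed (α_post−α_prior, β_post−β_prior) successes and failures.
Total across both batches: 17−3=14 makes, 36−16=20 misses.
Subtract the first batch: 14−8=6 makes and 20−10=10 misses.

6 makes and 10 misses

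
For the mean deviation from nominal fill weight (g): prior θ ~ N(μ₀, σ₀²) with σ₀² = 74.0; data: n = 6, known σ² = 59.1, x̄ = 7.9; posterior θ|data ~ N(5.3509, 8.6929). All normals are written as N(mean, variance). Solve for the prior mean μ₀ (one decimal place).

The posterior mean is a precision-weighted average: μ_n = (τ₀μ₀ + τ_data·x̄)/(τ₀+τ_data), with τ₀=1/σ₀² and τ_data=n/σ².
Here τ₀ = 1/74.0 = 0.013514 and τ_data = 6/59.1 = 0.101523, so τ_n = 0.115037.
Rearranging for μ₀: μ₀ = (μ_n·τ_n − τ_data·x̄)/τ₀ = (5.3509·0.115037 − 0.101523·7.9) / 0.013514 = -0.186480/0.013514 ≈ -13.8.

μ₀ = -13.8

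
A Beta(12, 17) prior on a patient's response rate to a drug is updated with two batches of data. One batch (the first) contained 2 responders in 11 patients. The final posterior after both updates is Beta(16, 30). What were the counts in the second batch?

2 responders and 4 non-responders

Because Beta–binomial updating is additive in the counts, the combined data contributed (α_post−α_prior, β_post−β_prior) successes and failures.
Total across both batches: 16−12=4 responders, 30−17=13 non-responders.
Subtract the first batch: 4−2=2 responders and 13−9=4 non-responders.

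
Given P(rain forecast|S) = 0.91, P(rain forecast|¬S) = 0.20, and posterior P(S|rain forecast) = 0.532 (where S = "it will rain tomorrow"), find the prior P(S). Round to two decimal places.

P(S) = 0.20

In odds form, posterior odds = prior odds × likelihood ratio, so prior odds = posterior odds ÷ LR.
Posterior odds = 0.532/(1−0.532) = 1.1368. LR = 0.91/0.20 = 4.5500.
Prior odds = 1.1368/4.5500 = 0.2498, so P(S) = 0.2498/(1+0.2498) ≈ 0.20.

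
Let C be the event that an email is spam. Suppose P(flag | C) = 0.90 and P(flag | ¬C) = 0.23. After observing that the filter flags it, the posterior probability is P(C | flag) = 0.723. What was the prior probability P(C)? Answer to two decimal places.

P(C) = 0.40

In odds form, posterior odds = prior odds × likelihood ratio, so prior odds = posterior odds ÷ LR.
Posterior odds = 0.723/(1−0.723) = 2.6101. LR = 0.90/0.23 = 3.9130.
Prior odds = 2.6101/3.9130 = 0.6670, so P(C) = 0.6670/(1+0.6670) ≈ 0.40.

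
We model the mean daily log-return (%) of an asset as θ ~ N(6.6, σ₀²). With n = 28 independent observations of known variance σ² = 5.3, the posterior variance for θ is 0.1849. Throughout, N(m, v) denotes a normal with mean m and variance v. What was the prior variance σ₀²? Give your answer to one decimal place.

Posterior precision equals prior precision plus data precision: 1/σ_n² = 1/σ₀² + n/σ².
So 1/σ₀² = 1/0.1849 − 28/5.3 = 5.408329 − 5.283019 = 0.125310.
Hence σ₀² = 1/0.125310 ≈ 8.0.

σ₀² = 8.0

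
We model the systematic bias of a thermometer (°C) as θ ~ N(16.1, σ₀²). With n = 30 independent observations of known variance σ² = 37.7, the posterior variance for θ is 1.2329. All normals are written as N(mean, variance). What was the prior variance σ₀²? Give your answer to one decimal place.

For the Normal–Normal model with known σ², precisions add: τ_n = τ₀ + n/σ².
So 1/σ₀² = 1/1.2329 − 30/37.7 = 0.811096 − 0.795756 = 0.015340.
Hence σ₀² = 1/0.015340 ≈ 65.2.

σ₀² = 65.2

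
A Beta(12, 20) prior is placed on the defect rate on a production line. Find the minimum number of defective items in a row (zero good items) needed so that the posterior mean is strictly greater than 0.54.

After k defective items and 0 good items the posterior is Beta(12+k, 20), with mean (12+k)/(12+20+k).
Set (12+k)/(32+k) > 0.54 and solve: k > (0.54·32 − 12)/(1 − 0.54) = 11.478.
The smallest integer exceeding 11.478 is 12, and checking k=12: (24)/(44) = 0.5455 > 0.54.

k = 12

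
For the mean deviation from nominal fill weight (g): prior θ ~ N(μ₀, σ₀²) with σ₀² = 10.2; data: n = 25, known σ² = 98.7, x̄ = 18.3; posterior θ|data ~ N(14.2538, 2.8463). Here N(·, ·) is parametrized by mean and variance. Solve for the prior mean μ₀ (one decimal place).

μ₀ = 3.8

With known observation variance, the Normal–Normal posterior has precision τ_n = τ₀ + n/σ² and mean μ_n = (τ₀μ₀ + (n/σ²)x̄)/τ_n.
Here τ₀ = 1/10.2 = 0.098039 and τ_data = 25/98.7 = 0.253293, so τ_n = 0.351332.
Rearranging for μ₀: μ₀ = (μ_n·τ_n − τ_data·x̄)/τ₀ = (14.2538·0.351332 − 0.253293·18.3) / 0.098039 = 0.372554/0.098039 ≈ 3.8.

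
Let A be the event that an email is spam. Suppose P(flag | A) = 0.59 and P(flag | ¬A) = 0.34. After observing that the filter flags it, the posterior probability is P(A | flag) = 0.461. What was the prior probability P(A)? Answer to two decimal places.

In odds form, posterior odds = prior odds × likelihood ratio, so prior odds = posterior odds ÷ LR.
Posterior odds = 0.461/(1−0.461) = 0.8553. LR = 0.59/0.34 = 1.7353.
Prior odds = 0.8553/1.7353 = 0.4929, so P(A) = 0.4929/(1+0.4929) ≈ 0.33.

P(A) = 0.33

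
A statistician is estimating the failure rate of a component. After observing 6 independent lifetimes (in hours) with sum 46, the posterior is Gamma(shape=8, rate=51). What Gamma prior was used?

For an exponential likelihood with a Gamma(α, β) prior on the rate, n observations with total T give posterior Gamma(α+n, β+T).
So α = 8 − 6 = 2 and β = 51 − 46 = 5.

Gamma(shape=2, rate=5)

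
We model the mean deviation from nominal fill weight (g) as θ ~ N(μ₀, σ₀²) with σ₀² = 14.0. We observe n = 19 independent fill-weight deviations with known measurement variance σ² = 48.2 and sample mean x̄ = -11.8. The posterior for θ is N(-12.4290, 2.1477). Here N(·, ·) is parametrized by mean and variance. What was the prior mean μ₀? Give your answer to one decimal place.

With known observation variance, the Normal–Normal posterior has precision τ_n = τ₀ + n/σ² and mean μ_n = (τ₀μ₀ + (n/σ²)x̄)/τ_n.
Here τ₀ = 1/14.0 = 0.071429 and τ_data = 19/48.2 = 0.394191, so τ_n = 0.465620.
Rearranging for μ₀: μ₀ = (μ_n·τ_n − τ_data·x̄)/τ₀ = (-12.4290·0.465620 − 0.394191·-11.8) / 0.071429 = -1.135737/0.071429 ≈ -15.9.

μ₀ = -15.9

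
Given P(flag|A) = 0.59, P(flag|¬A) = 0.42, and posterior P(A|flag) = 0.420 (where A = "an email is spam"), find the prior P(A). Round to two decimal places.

In odds form, posterior odds = prior odds × likelihood ratio, so prior odds = posterior odds ÷ LR.
Posterior odds = 0.420/(1−0.420) = 0.7241. LR = 0.59/0.42 = 1.4048.
Prior odds = 0.7241/1.4048 = 0.5154, so P(A) = 0.5154/(1+0.5154) ≈ 0.34.

P(A) = 0.34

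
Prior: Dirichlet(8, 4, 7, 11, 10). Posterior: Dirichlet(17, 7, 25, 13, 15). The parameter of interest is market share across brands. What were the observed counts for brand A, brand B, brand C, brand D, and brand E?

counts (9, 3, 18, 2, 5)

For a Dirichlet(α) prior with multinomial counts c, the posterior is Dirichlet(α + c) componentwise.
Counts are posterior − prior componentwise: 17−8=9, 7−4=3, 25−7=18, 13−11=2, 15−10=5.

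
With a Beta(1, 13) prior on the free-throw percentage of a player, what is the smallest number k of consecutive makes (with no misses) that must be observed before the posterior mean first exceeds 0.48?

After k makes and 0 misses the posterior is Beta(1+k, 13), with mean (1+k)/(1+13+k).
Set (1+k)/(14+k) > 0.48 and solve: k > (0.48·14 − 1)/(1 − 0.48) = 11.000.
The smallest integer exceeding 11.000 is 12, and checking k=12: (13)/(26) = 0.5000 > 0.48.

k = 12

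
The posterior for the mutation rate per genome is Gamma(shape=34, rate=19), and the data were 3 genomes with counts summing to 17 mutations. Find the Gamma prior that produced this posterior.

Gamma–Poisson conjugacy: posterior shape = α + Σxᵢ, posterior rate = β + n.
So α = 34 − 17 = 17 and β = 19 − 3 = 16.

Gamma(shape=17, rate=16)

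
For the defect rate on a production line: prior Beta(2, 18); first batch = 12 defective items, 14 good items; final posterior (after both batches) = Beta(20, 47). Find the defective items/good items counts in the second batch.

Because Beta–binomial updating is additive in the counts, the combined data contributed (α_post−α_prior, β_post−β_prior) successes and failures.
Total across both batches: 20−2=18 defective items, 47−18=29 good items.
Subtract the first batch: 18−12=6 defective items and 29−14=15 good items.

6 defective items and 15 good items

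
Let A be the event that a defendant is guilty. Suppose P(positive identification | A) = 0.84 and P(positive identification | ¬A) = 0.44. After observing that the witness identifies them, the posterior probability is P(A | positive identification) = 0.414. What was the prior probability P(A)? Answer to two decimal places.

P(A) = 0.27

Bayes' rule in odds form gives O(A|E) = O(A)·[P(E|A)/P(E|¬A)], hence O(A) = O(A|E)/LR.
Posterior odds = 0.414/(1−0.414) = 0.7065. LR = 0.84/0.44 = 1.9091.
Prior odds = 0.7065/1.9091 = 0.3701, so P(A) = 0.3701/(1+0.3701) ≈ 0.27.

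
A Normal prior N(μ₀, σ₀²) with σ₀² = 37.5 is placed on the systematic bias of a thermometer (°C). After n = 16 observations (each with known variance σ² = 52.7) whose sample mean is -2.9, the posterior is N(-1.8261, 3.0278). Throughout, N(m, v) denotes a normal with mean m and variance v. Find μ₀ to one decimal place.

μ₀ = 10.4

With known observation variance, the Normal–Normal posterior has precision τ_n = τ₀ + n/σ² and mean μ_n = (τ₀μ₀ + (n/σ²)x̄)/τ_n.
Here τ₀ = 1/37.5 = 0.026667 and τ_data = 16/52.7 = 0.303605, so τ_n = 0.330272.
Rearranging for μ₀: μ₀ = (μ_n·τ_n − τ_data·x̄)/τ₀ = (-1.8261·0.330272 − 0.303605·-2.9) / 0.026667 = 0.277345/0.026667 ≈ 10.4.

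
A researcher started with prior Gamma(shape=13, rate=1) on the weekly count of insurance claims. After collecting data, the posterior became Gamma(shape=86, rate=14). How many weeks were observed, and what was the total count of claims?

Gamma–Poisson conjugacy: posterior shape = α + Σxᵢ, posterior rate = β + n.
Matching: Σxᵢ = 86 − 13 = 73 and n = 14 − 1 = 13.

n = 13 weeks with total 73 claims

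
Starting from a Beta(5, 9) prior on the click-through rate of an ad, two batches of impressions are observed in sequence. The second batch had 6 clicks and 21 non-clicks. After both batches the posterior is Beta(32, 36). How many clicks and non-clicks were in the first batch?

Sequential conjugate updates are equivalent to a single update on the pooled data, so total successes = posterior α − prior α and total failures = posterior β − prior β.
Total across both batches: 32−5=27 clicks, 36−9=27 non-clicks.
Subtract the second batch: 27−6=21 clicks and 27−21=6 non-clicks.

21 clicks and 6 non-clicks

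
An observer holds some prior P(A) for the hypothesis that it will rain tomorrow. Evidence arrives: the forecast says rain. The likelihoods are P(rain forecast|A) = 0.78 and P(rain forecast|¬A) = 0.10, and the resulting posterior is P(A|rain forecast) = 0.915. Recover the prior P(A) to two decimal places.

In odds form, posterior odds = prior odds × likelihood ratio, so prior odds = posterior odds ÷ LR.
Posterior odds = 0.915/(1−0.915) = 10.7647. LR = 0.78/0.10 = 7.8000.
Prior odds = 10.7647/7.8000 = 1.3801, so P(A) = 1.3801/(1+1.3801) ≈ 0.58.

P(A) = 0.58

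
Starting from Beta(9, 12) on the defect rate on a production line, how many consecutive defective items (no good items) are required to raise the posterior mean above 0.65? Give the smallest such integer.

After k defective items and 0 good items the posterior is Beta(9+k, 12), with mean (9+k)/(9+12+k).
Set (9+k)/(21+k) > 0.65 and solve: k > (0.65·21 − 9)/(1 − 0.65) = 13.286.
The smallest integer exceeding 13.286 is 14.

k = 14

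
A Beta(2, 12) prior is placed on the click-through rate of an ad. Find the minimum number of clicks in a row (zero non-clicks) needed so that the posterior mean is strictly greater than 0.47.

k = 9

After k clicks and 0 non-clicks the posterior is Beta(2+k, 12), with mean (2+k)/(2+12+k).
Set (2+k)/(14+k) > 0.47 and solve: k > (0.47·14 − 2)/(1 − 0.47) = 8.642.
The smallest integer exceeding 8.642 is 9, and checking k=9: (11)/(23) = 0.4783 > 0.47.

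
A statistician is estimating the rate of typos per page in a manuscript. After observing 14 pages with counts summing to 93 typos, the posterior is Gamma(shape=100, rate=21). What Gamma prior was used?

Gamma(shape=7, rate=7)

A Gamma(α, β) prior (rate parametrization) on a Poisson rate with n observations summing to S gives posterior Gamma(α+S, β+n).
So α = 100 − 93 = 7 and β = 21 − 14 = 7.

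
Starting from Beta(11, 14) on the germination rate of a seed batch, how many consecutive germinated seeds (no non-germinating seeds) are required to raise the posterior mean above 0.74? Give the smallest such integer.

After k germinated seeds and 0 non-germinating seeds the posterior is Beta(11+k, 14), with mean (11+k)/(11+14+k).
Set (11+k)/(25+k) > 0.74 and solve: k > (0.74·25 − 11)/(1 − 0.74) = 28.846.
The smallest integer exceeding 28.846 is 29, and checking k=29: (40)/(54) = 0.7407 > 0.74.

k = 29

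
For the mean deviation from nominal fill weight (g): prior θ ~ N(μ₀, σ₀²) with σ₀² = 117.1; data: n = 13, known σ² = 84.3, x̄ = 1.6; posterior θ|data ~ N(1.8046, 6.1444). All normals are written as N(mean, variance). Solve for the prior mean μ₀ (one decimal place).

With known observation variance, the Normal–Normal posterior has precision τ_n = τ₀ + n/σ² and mean μ_n = (τ₀μ₀ + (n/σ²)x̄)/τ_n.
Here τ₀ = 1/117.1 = 0.008540 and τ_data = 13/84.3 = 0.154211, so τ_n = 0.162751.
Rearranging for μ₀: μ₀ = (μ_n·τ_n − τ_data·x̄)/τ₀ = (1.8046·0.162751 − 0.154211·1.6) / 0.008540 = 0.046963/0.008540 ≈ 5.5.

μ₀ = 5.5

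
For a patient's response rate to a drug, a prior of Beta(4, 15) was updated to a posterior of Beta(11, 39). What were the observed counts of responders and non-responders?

7 responders and 24 non-responders

Under Beta–binomial conjugacy the posterior parameters are (α+s, β+f).
So s = 11 − 4 = 7 and f = 39 − 15 = 24.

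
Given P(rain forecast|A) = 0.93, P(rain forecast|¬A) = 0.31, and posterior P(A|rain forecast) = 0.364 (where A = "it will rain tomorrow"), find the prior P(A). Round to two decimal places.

In odds form, posterior odds = prior odds × likelihood ratio, so prior odds = posterior odds ÷ LR.
Posterior odds = 0.364/(1−0.364) = 0.5723. LR = 0.93/0.31 = 3.0000.
Prior odds = 0.5723/3.0000 = 0.1908, so P(A) = 0.1908/(1+0.1908) ≈ 0.16.

P(A) = 0.16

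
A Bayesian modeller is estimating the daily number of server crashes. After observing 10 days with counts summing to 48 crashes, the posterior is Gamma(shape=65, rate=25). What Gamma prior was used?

Gamma(shape=17, rate=15)

Gamma–Poisson conjugacy: posterior shape = α + Σxᵢ, posterior rate = β + n.
So α = 65 − 48 = 17 and β = 25 − 10 = 15.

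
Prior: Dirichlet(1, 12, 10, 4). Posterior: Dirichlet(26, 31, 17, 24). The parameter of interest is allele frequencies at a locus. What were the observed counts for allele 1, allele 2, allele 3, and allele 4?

For a Dirichlet(α) prior with multinomial counts c, the posterior is Dirichlet(α + c) componentwise.
Counts are posterior − prior componentwise: 26−1=25, 31−12=19, 17−10=7, 24−4=20.

counts (25, 19, 7, 20)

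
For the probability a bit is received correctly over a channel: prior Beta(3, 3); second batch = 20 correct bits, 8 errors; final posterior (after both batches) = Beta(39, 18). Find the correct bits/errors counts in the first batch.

16 correct bits and 7 errors

Sequential conjugate updates are equivalent to a single update on the pooled data, so total successes = posterior α − prior α and total failures = posterior β − prior β.
Total across both batches: 39−3=36 correct bits, 18−3=15 errors.
Subtract the second batch: 36−20=16 correct bits and 15−8=7 errors.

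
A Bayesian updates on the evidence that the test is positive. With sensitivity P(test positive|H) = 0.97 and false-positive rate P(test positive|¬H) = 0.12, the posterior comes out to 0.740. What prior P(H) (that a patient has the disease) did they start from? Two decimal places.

In odds form, posterior odds = prior odds × likelihood ratio, so prior odds = posterior odds ÷ LR.
Posterior odds = 0.740/(1−0.740) = 2.8462. LR = 0.97/0.12 = 8.0833.
Prior odds = 2.8462/8.0833 = 0.3521, so P(H) = 0.3521/(1+0.3521) ≈ 0.26.

P(H) = 0.26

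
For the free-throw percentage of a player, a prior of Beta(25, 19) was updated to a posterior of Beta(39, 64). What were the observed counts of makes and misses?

14 makes and 45 misses

Under Beta–binomial conjugacy the posterior parameters are (α+s, β+f).
So s = 39 − 25 = 14 and f = 64 − 19 = 45.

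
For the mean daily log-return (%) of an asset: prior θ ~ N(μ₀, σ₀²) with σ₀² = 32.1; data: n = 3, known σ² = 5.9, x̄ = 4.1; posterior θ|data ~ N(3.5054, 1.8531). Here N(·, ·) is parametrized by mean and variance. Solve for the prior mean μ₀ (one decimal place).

μ₀ = -6.2

With known observation variance, the Normal–Normal posterior has precision τ_n = τ₀ + n/σ² and mean μ_n = (τ₀μ₀ + (n/σ²)x̄)/τ_n.
Here τ₀ = 1/32.1 = 0.031153 and τ_data = 3/5.9 = 0.508475, so τ_n = 0.539628.
Rearranging for μ₀: μ₀ = (μ_n·τ_n − τ_data·x̄)/τ₀ = (3.5054·0.539628 − 0.508475·4.1) / 0.031153 = -0.193136/0.031153 ≈ -6.2.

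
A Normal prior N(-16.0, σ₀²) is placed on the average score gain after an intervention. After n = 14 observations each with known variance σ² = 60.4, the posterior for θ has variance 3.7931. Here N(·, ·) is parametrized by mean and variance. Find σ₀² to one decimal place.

Posterior precision equals prior precision plus data precision: 1/σ_n² = 1/σ₀² + n/σ².
So 1/σ₀² = 1/3.7931 − 14/60.4 = 0.263637 − 0.231788 = 0.031849.
Hence σ₀² = 1/0.031849 ≈ 31.4.

σ₀² = 31.4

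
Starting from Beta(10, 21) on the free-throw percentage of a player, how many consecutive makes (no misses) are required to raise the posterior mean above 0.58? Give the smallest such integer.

k = 20

After k makes and 0 misses the posterior is Beta(10+k, 21), with mean (10+k)/(10+21+k).
Set (10+k)/(31+k) > 0.58 and solve: k > (0.58·31 − 10)/(1 − 0.58) = 19.000.
The smallest integer exceeding 19.000 is 20, and checking k=20: (30)/(51) = 0.5882 > 0.58.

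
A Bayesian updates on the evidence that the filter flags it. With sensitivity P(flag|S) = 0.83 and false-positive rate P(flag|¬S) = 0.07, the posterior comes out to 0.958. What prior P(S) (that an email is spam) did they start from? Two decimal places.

P(S) = 0.66

In odds form, posterior odds = prior odds × likelihood ratio, so prior odds = posterior odds ÷ LR.
Posterior odds = 0.958/(1−0.958) = 22.8095. LR = 0.83/0.07 = 11.8571.
Prior odds = 22.8095/11.8571 = 1.9237, so P(S) = 1.9237/(1+1.9237) ≈ 0.66.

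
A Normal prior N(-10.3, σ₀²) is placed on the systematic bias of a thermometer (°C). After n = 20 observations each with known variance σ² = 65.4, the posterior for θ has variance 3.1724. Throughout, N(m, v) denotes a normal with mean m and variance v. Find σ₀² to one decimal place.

σ₀² = 106.3

For the Normal–Normal model with known σ², precisions add: τ_n = τ₀ + n/σ².
So 1/σ₀² = 1/3.1724 − 20/65.4 = 0.315219 − 0.305810 = 0.009409.
Hence σ₀² = 1/0.009409 ≈ 106.3.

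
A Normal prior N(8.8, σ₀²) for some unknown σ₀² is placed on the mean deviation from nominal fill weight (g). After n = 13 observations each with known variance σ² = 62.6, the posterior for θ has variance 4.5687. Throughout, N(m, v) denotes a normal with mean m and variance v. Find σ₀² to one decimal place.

For the Normal–Normal model with known σ², precisions add: τ_n = τ₀ + n/σ².
So 1/σ₀² = 1/4.5687 − 13/62.6 = 0.218881 − 0.207668 = 0.011213.
Hence σ₀² = 1/0.011213 ≈ 89.2.

σ₀² = 89.2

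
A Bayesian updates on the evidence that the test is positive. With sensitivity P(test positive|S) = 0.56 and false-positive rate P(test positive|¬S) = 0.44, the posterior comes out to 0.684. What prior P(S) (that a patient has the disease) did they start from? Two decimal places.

P(S) = 0.63

Bayes' rule in odds form gives O(S|E) = O(S)·[P(E|S)/P(E|¬S)], hence O(S) = O(S|E)/LR.
Posterior odds = 0.684/(1−0.684) = 2.1646. LR = 0.56/0.44 = 1.2727.
Prior odds = 2.1646/1.2727 = 1.7008, so P(S) = 1.7008/(1+1.7008) ≈ 0.63.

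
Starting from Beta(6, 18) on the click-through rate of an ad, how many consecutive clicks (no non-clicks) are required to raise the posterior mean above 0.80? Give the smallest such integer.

k = 67

After k clicks and 0 non-clicks the posterior is Beta(6+k, 18), with mean (6+k)/(6+18+k).
Set (6+k)/(24+k) > 0.80 and solve: k > (0.80·24 − 6)/(1 − 0.80) = 66.000.
The smallest integer exceeding 66.000 is 67.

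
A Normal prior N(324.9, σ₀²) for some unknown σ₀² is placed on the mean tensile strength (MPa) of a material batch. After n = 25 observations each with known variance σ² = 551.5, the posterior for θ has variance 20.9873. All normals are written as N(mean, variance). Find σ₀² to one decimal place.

σ₀² = 431.6

Posterior precision equals prior precision plus data precision: 1/σ_n² = 1/σ₀² + n/σ².
So 1/σ₀² = 1/20.9873 − 25/551.5 = 0.047648 − 0.045331 = 0.002317.
Hence σ₀² = 1/0.002317 ≈ 431.6.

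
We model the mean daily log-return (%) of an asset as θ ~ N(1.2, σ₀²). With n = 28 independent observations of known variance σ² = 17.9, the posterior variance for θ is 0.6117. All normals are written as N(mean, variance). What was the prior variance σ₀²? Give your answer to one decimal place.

σ₀² = 14.2

For the Normal–Normal model with known σ², precisions add: τ_n = τ₀ + n/σ².
So 1/σ₀² = 1/0.6117 − 28/17.9 = 1.634788 − 1.564246 = 0.070542.
Hence σ₀² = 1/0.070542 ≈ 14.2.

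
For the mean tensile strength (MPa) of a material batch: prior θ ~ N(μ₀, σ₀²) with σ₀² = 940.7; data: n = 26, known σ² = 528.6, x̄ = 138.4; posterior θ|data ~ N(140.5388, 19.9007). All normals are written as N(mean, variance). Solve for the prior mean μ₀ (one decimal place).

μ₀ = 239.5

With known observation variance, the Normal–Normal posterior has precision τ_n = τ₀ + n/σ² and mean μ_n = (τ₀μ₀ + (n/σ²)x̄)/τ_n.
Here τ₀ = 1/940.7 = 0.001063 and τ_data = 26/528.6 = 0.049187, so τ_n = 0.050250.
Rearranging for μ₀: μ₀ = (μ_n·τ_n − τ_data·x̄)/τ₀ = (140.5388·0.050250 − 0.049187·138.4) / 0.001063 = 0.254594/0.001063 ≈ 239.5.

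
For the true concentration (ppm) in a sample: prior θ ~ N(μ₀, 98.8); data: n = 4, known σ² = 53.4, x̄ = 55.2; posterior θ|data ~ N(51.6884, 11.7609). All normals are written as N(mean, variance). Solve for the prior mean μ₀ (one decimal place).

With known observation variance, the Normal–Normal posterior has precision τ_n = τ₀ + n/σ² and mean μ_n = (τ₀μ₀ + (n/σ²)x̄)/τ_n.
Here τ₀ = 1/98.8 = 0.010121 and τ_data = 4/53.4 = 0.074906, so τ_n = 0.085027.
Rearranging for μ₀: μ₀ = (μ_n·τ_n − τ_data·x̄)/τ₀ = (51.6884·0.085027 − 0.074906·55.2) / 0.010121 = 0.260098/0.010121 ≈ 25.7.

μ₀ = 25.7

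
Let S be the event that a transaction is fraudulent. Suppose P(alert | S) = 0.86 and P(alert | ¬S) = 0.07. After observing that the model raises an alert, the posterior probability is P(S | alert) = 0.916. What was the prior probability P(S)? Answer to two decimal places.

P(S) = 0.47

Bayes' rule in odds form gives O(S|E) = O(S)·[P(E|S)/P(E|¬S)], hence O(S) = O(S|E)/LR.
Posterior odds = 0.916/(1−0.916) = 10.9048. LR = 0.86/0.07 = 12.2857.
Prior odds = 10.9048/12.2857 = 0.8876, so P(S) = 0.8876/(1+0.8876) ≈ 0.47.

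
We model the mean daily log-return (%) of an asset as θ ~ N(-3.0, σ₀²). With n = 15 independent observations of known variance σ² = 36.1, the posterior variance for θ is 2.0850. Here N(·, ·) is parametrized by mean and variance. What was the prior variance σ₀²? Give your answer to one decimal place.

σ₀² = 15.6

Posterior precision equals prior precision plus data precision: 1/σ_n² = 1/σ₀² + n/σ².
So 1/σ₀² = 1/2.0850 − 15/36.1 = 0.479616 − 0.415512 = 0.064104.
Hence σ₀² = 1/0.064104 ≈ 15.6.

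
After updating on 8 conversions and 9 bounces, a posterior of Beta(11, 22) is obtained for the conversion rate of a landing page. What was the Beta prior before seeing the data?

Beta(3, 13)

Beta is conjugate to the binomial likelihood: posterior = Beta(a+s, b+f).
So a = 11 − 8 = 3 and b = 22 − 9 = 13.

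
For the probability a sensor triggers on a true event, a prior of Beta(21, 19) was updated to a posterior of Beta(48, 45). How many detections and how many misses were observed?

Under Beta–binomial conjugacy the posterior parameters are (a+s, b+f).
So s = 48 − 21 = 27 and f = 45 − 19 = 26.

27 detections and 26 misses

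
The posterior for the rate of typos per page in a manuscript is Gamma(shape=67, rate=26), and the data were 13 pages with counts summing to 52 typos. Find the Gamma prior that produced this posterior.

Gamma(shape=15, rate=13)

Gamma–Poisson conjugacy: posterior shape = α + Σxᵢ, posterior rate = β + n.
So α = 67 − 52 = 15 and β = 26 − 13 = 13.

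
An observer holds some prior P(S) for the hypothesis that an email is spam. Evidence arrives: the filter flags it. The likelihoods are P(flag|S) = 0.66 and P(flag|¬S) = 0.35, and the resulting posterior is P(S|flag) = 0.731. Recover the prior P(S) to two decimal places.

P(S) = 0.59

In odds form, posterior odds = prior odds × likelihood ratio, so prior odds = posterior odds ÷ LR.
Posterior odds = 0.731/(1−0.731) = 2.7175. LR = 0.66/0.35 = 1.8857.
Prior odds = 2.7175/1.8857 = 1.4411, so P(S) = 1.4411/(1+1.4411) ≈ 0.59.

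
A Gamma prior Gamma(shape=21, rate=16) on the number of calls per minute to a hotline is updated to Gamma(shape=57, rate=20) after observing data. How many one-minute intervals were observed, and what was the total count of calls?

n = 4 one-minute intervals with total 36 calls

A Gamma(α, β) prior (rate parametrization) on a Poisson rate with n observations summing to S gives posterior Gamma(α+S, β+n).
Matching: Σxᵢ = 57 − 21 = 36 and n = 20 − 16 = 4.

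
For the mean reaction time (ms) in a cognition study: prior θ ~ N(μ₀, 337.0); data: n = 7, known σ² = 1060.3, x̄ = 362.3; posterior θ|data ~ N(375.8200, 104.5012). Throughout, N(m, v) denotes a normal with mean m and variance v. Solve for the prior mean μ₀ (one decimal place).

μ₀ = 405.9

With known observation variance, the Normal–Normal posterior has precision τ_n = τ₀ + n/σ² and mean μ_n = (τ₀μ₀ + (n/σ²)x̄)/τ_n.
Here τ₀ = 1/337.0 = 0.002967 and τ_data = 7/1060.3 = 0.006602, so τ_n = 0.009569.
Rearranging for μ₀: μ₀ = (μ_n·τ_n − τ_data·x̄)/τ₀ = (375.8200·0.009569 − 0.006602·362.3) / 0.002967 = 1.204317/0.002967 ≈ 405.9.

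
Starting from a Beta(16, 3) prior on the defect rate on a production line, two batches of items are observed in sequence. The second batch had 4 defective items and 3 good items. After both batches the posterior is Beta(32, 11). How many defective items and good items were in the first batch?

12 defective items and 5 good items

Because Beta–binomial updating is additive in the counts, the combined data contributed (α_post−α_prior, β_post−β_prior) successes and failures.
Total across both batches: 32−16=16 defective items, 11−3=8 good items.
Subtract the second batch: 16−4=12 defective items and 8−3=5 good items.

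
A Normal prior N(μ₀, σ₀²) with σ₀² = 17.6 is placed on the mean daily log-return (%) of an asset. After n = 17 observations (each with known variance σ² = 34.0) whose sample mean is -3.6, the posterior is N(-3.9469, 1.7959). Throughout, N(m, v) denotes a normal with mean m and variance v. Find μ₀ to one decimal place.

With known observation variance, the Normal–Normal posterior has precision τ_n = τ₀ + n/σ² and mean μ_n = (τ₀μ₀ + (n/σ²)x̄)/τ_n.
Here τ₀ = 1/17.6 = 0.056818 and τ_data = 17/34.0 = 0.500000, so τ_n = 0.556818.
Rearranging for μ₀: μ₀ = (μ_n·τ_n − τ_data·x̄)/τ₀ = (-3.9469·0.556818 − 0.500000·-3.6) / 0.056818 = -0.397705/0.056818 ≈ -7.0.

μ₀ = -7.0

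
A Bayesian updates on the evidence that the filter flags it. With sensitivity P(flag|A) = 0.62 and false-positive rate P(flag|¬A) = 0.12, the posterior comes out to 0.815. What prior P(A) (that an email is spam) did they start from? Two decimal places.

In odds form, posterior odds = prior odds × likelihood ratio, so prior odds = posterior odds ÷ LR.
Posterior odds = 0.815/(1−0.815) = 4.4054. LR = 0.62/0.12 = 5.1667.
Prior odds = 4.4054/5.1667 = 0.8527, so P(A) = 0.8527/(1+0.8527) ≈ 0.46.

P(A) = 0.46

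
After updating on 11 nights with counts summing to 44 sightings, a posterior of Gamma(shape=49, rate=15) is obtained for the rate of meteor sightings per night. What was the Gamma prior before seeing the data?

Gamma–Poisson conjugacy: posterior shape = α + Σxᵢ, posterior rate = β + n.
So α = 49 − 44 = 5 and β = 15 − 11 = 4.

Gamma(shape=5, rate=4)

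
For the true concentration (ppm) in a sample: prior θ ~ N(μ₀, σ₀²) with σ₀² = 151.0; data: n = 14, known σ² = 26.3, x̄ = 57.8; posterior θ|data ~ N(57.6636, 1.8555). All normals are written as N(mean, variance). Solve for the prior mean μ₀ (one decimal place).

μ₀ = 46.7

The posterior mean is a precision-weighted average: μ_n = (τ₀μ₀ + τ_data·x̄)/(τ₀+τ_data), with τ₀=1/σ₀² and τ_data=n/σ².
Here τ₀ = 1/151.0 = 0.006623 and τ_data = 14/26.3 = 0.532319, so τ_n = 0.538942.
Rearranging for μ₀: μ₀ = (μ_n·τ_n − τ_data·x̄)/τ₀ = (57.6636·0.538942 − 0.532319·57.8) / 0.006623 = 0.309298/0.006623 ≈ 46.7.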